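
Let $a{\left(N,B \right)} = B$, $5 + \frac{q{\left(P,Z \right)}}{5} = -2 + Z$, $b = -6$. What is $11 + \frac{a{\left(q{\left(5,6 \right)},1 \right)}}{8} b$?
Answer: $\frac{41}{4} \approx 10.25$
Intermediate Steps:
$q{\left(P,Z \right)} = -35 + 5 Z$ ($q{\left(P,Z \right)} = -25 + 5 \left(-2 + Z\right) = -25 + \left(-10 + 5 Z\right) = -35 + 5 Z$)
$11 + \frac{a{\left(q{\left(5,6 \right)},1 \right)}}{8} b = 11 + 1 \cdot \frac{1}{8} \left(-6\right) = 11 + \frac{1}{8} \left(-6\right) = 11 - \frac{3}{4} = \frac{41}{4}$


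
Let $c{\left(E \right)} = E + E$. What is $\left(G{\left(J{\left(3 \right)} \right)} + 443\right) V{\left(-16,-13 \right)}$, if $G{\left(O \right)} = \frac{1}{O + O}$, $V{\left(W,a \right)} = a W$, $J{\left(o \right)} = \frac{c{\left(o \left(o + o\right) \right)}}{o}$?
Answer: $\frac{276458}{3} \approx 92153.0$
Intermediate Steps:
$c{\left(E \right)} = 2 E$
$J{\left(o \right)} = 4 o$ ($J{\left(o \right)} = \frac{2 o \left(o + o\right)}{o} = \frac{2 o 2 o}{o} = \frac{2 \cdot 2 o^{2}}{o} = \frac{4 o^{2}}{o} = 4 o$)
$V{\left(W,a \right)} = W a$
$G{\left(O \right)} = \frac{1}{2 O}$
$\left(G{\left(J{\left(3 \right)} \right)} + 443\right) V{\left(-16,-13 \right)} = \left(\frac{1}{2 \cdot 4 \cdot 3} + 443\right) \left(\left(-16\right) \left(-13\right)\right) = \left(\frac{1}{2 \cdot 12} + 443\right) 208 = \left(\frac{1}{2} \cdot \frac{1}{12} + 443\right) 208 = \left(\frac{1}{24} + 443\right) 208 = \frac{10633}{24} \cdot 208 = \frac{276458}{3}$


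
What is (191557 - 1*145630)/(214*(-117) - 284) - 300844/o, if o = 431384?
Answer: -1714384046/682719103 ≈ -2.5111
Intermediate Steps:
(191557 - 1*145630)/(214*(-117) - 284) - 300844/o = (191557 - 1*145630)/(214*(-117) - 284) - 300844/431384 = (191557 - 145630)/(-25038 - 284) - 300844*1/431384 = 45927/(-25322) - 75211/107846 = 45927*(-1/25322) - 75211/107846 = -45927/25322 - 75211/107846 = -1714384046/682719103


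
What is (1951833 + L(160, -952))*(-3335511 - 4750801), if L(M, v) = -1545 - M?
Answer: -15769343447936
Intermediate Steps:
(1951833 + L(160, -952))*(-3335511 - 4750801) = (1951833 + (-1545 - 1*160))*(-3335511 - 4750801) = (1951833 + (-1545 - 160))*(-8086312) = (1951833 - 1705)*(-8086312) = 1950128*(-8086312) = -15769343447936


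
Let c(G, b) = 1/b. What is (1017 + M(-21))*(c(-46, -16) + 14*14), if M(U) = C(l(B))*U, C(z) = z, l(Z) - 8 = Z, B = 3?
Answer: 1232055/8 ≈ 1.5401e+5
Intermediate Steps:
l(Z) = 8 + Z
M(U) = 11*U (M(U) = (8 + 3)*U = 11*U)
(1017 + M(-21))*(c(-46, -16) + 14*14) = (1017 + 11*(-21))*(1/(-16) + 14*14) = (1017 - 231)*(-1/16 + 196) = 786*(3135/16) = 1232055/8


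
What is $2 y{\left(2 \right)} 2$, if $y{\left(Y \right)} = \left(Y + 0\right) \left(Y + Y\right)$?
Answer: $32$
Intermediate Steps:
$y{\left(Y \right)} = 2 Y^{2}$ ($y{\left(Y \right)} = Y 2 Y = 2 Y^{2}$)
$2 y{\left(2 \right)} 2 = 2 \cdot 2 \cdot 2^{2} \cdot 2 = 2 \cdot 2 \cdot 4 \cdot 2 = 2 \cdot 8 \cdot 2 = 16 \cdot 2 = 32$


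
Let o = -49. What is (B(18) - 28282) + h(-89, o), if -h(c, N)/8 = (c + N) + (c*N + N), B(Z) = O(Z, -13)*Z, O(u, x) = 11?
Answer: -61476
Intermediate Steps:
B(Z) = 11*Z
h(c, N) = -16*N - 8*c - 8*N*c (h(c, N) = -8*((c + N) + (c*N + N)) = -8*((N + c) + (N*c + N)) = -8*((N + c) + (N + N*c)) = -8*(c + 2*N + N*c) = -16*N - 8*c - 8*N*c)
(B(18) - 28282) + h(-89, o) = (11*18 - 28282) + (-16*(-49) - 8*(-89) - 8*(-49)*(-89)) = (198 - 28282) + (784 + 712 - 34888) = -28084 - 33392 = -61476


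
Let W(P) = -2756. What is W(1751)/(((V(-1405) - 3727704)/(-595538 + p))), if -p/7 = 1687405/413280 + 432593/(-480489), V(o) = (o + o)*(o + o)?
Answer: 776038889722517291/1970822530833696 ≈ 393.76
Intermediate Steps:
V(o) = 4*o² (V(o) = (2*o)*(2*o) = 4*o²)
p = -42133167067/1891204704 (p = -7*(1687405/413280 + 432593/(-480489)) = -7*(1687405*(1/413280) + 432593*(-1/480489)) = -7*(337481/82656 - 432593/480489) = -7*42133167067/13238432928 = -42133167067/1891204704 ≈ -22.278)
W(1751)/(((V(-1405) - 3727704)/(-595538 + p))) = -2756*(-595538 - 42133167067/1891204704)/(4*(-1405)² - 3727704) = -2756*(-1126326400177819/(1891204704*(4*1974025 - 3727704))) = -2756*(-1126326400177819/(1891204704*(7896100 - 3727704))) = -2756/(4168396*(-1891204704/1126326400177819)) = -2756/(-7883290123334784/1126326400177819) = -2756*(-1126326400177819/7883290123334784) = 776038889722517291/1970822530833696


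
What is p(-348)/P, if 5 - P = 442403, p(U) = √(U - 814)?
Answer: -I*√1162/442398 ≈ -7.7053e-5*I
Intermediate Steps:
p(U) = √(-814 + U)
P = -442398 (P = 5 - 1*442403 = 5 - 442403 = -442398)
p(-348)/P = √(-814 - 348)/(-442398) = √(-1162)*(-1/442398) = (I*√1162)*(-1/442398) = -I*√1162/442398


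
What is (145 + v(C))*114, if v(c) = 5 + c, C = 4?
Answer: 17556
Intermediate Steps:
(145 + v(C))*114 = (145 + (5 + 4))*114 = (145 + 9)*114 = 154*114 = 17556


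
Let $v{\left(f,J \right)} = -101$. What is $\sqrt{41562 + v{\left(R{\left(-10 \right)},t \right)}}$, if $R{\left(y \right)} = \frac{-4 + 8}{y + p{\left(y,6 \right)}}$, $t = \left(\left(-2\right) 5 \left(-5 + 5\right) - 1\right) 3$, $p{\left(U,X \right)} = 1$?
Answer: $\sqrt{41461} \approx 203.62$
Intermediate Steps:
$t = -3$ ($t = \left(\left(-10\right) 0 - 1\right) 3 = \left(0 - 1\right) 3 = \left(-1\right) 3 = -3$)
$R{\left(y \right)} = \frac{4}{1 + y}$ ($R{\left(y \right)} = \frac{-4 + 8}{y + 1} = \frac{4}{1 + y}$)
$\sqrt{41562 + v{\left(R{\left(-10 \right)},t \right)}} = \sqrt{41562 - 101} = \sqrt{41461}$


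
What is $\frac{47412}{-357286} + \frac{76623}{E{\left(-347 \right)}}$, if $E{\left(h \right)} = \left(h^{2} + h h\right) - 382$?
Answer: $\frac{7988386773}{42952208348} \approx 0.18598$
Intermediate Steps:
$E{\left(h \right)} = -382 + 2 h^{2}$ ($E{\left(h \right)} = \left(h^{2} + h^{2}\right) - 382 = 2 h^{2} - 382 = -382 + 2 h^{2}$)
$\frac{47412}{-357286} + \frac{76623}{E{\left(-347 \right)}} = \frac{47412}{-357286} + \frac{76623}{-382 + 2 \left(-347\right)^{2}} = 47412 \left(- \frac{1}{357286}\right) + \frac{76623}{-382 + 2 \cdot 120409} = - \frac{23706}{178643} + \frac{76623}{-382 + 240818} = - \frac{23706}{178643} + \frac{76623}{240436} = \frac{7988386773}{42952208348}$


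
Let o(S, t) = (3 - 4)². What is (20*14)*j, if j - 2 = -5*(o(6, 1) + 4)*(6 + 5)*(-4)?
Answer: 308560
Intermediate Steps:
o(S, t) = 1 (o(S, t) = (-1)² = 1)
j = 1102 (j = 2 - 5*(1 + 4)*(6 + 5)*(-4) = 2 - 25*11*(-4) = 2 - 5*55*(-4) = 2 - 275*(-4) = 2 + 1100 = 1102)
(20*14)*j = (20*14)*1102 = 280*1102 = 308560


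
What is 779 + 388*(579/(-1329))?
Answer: 270213/443 ≈ 609.96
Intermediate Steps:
779 + 388*(579/(-1329)) = 779 + 388*(579*(-1/1329)) = 779 + 388*(-193/443) = 779 - 74884/443 = 270213/443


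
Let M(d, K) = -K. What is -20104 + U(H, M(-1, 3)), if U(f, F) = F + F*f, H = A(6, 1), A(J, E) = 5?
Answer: -20122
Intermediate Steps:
H = 5
-20104 + U(H, M(-1, 3)) = -20104 + (-1*3)*(1 + 5) = -20104 - 3*6 = -20104 - 18 = -20122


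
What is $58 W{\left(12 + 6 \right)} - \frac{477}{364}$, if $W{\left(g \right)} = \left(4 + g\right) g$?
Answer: $\frac{8359875}{364} \approx 22967.0$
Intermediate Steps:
$W{\left(g \right)} = g \left(4 + g\right)$
$58 W{\left(12 + 6 \right)} - \frac{477}{364} = 58 \left(12 + 6\right) \left(4 + \left(12 + 6\right)\right) - \frac{477}{364} = 58 \cdot 18 \left(4 + 18\right) - \frac{477}{364} = 58 \cdot 18 \cdot 22 - \frac{477}{364} = 58 \cdot 396 - \frac{477}{364} = 22968 - \frac{477}{364} = \frac{8359875}{364}$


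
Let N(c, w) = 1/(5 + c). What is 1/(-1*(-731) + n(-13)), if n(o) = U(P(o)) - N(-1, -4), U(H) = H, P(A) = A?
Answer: 4/2871 ≈ 0.0013932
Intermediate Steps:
n(o) = -1/4 + o (n(o) = o - 1/(5 - 1) = o - 1/4 = -1/4 + o)
1/(-1*(-731) + n(-13)) = 1/(-1*(-731) + (-1/4 - 13)) = 1/(731 - 53/4) = 1/(2871/4) = 4/2871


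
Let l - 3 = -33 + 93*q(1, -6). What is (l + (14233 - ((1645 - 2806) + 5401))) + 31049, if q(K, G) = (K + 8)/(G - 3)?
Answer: 40919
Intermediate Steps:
q(K, G) = (8 + K)/(-3 + G)
l = -123 (l = 3 + (-33 + 93*((8 + 1)/(-3 - 6))) = 3 + (-33 + 93*(9/(-9))) = 3 + (-33 + 93*(-1/9*9)) = 3 + (-33 + 93*(-1)) = 3 + (-33 - 93) = 3 - 126 = -123)
(l + (14233 - ((1645 - 2806) + 5401))) + 31049 = (-123 + (14233 - ((1645 - 2806) + 5401))) + 31049 = (-123 + (14233 - (-1161 + 5401))) + 31049 = (-123 + (14233 - 1*4240)) + 31049 = (-123 + (14233 - 4240)) + 31049 = (-123 + 9993) + 31049 = 9870 + 31049 = 40919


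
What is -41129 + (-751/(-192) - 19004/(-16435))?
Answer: -129767390627/3155520 ≈ -41124.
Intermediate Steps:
-41129 + (-751/(-192) - 19004/(-16435)) = -41129 + (-751*(-1/192) - 19004*(-1/16435)) = -41129 + (751/192 + 19004/16435) = -41129 + 15991453/3155520 = -129767390627/3155520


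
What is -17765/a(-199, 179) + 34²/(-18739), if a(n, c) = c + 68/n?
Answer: -9469695419/95175381 ≈ -99.497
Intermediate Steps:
-17765/a(-199, 179) + 34²/(-18739) = -17765/(179 + 68/(-199)) + 34²/(-18739) = -17765/(179 + 68*(-1/199)) + 1156*(-1/18739) = -17765/(179 - 68/199) - 1156/18739 = -17765/35553/199 - 1156/18739 = -17765*199/35553 - 1156/18739 = -3535235/35553 - 1156/18739 = -9469695419/95175381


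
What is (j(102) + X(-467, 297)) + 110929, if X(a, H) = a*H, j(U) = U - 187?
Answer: -27855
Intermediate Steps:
j(U) = -187 + U
X(a, H) = H*a
(j(102) + X(-467, 297)) + 110929 = ((-187 + 102) + 297*(-467)) + 110929 = (-85 - 138699) + 110929 = -138784 + 110929 = -27855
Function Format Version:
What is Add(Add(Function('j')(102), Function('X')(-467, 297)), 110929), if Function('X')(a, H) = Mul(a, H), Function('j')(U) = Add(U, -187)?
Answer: -27855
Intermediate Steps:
Function('j')(U) = Add(-187, U)
Function('X')(a, H) = Mul(H, a)
Add(Add(Function('j')(102), Function('X')(-467, 297)), 110929) = Add(Add(Add(-187, 102), Mul(297, -467)), 110929) = Add(Add(-85, -138699), 110929) = Add(-138784, 110929) = -27855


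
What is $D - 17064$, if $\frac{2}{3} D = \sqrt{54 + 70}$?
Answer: $-17064 + 3 \sqrt{31} \approx -17047.0$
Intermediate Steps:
$D = 3 \sqrt{31}$ ($D = \frac{3 \sqrt{54 + 70}}{2} = \frac{3 \sqrt{124}}{2} = \frac{3 \cdot 2 \sqrt{31}}{2} = 3 \sqrt{31} \approx 16.703$)
$D - 17064 = 3 \sqrt{31} - 17064 = -17064 + 3 \sqrt{31}$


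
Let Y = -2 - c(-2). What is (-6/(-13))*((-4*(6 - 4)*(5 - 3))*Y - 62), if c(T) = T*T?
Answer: 204/13 ≈ 15.692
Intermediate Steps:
c(T) = T²
Y = -6 (Y = -2 - 1*(-2)² = -2 - 1*4 = -2 - 4 = -6)
(-6/(-13))*((-4*(6 - 4)*(5 - 3))*Y - 62) = (-6/(-13))*(-4*(6 - 4)*(5 - 3)*(-6) - 62) = (-6*(-1/13))*(-8*2*(-6) - 62) = 6*(-4*4*(-6) - 62)/13 = 6*(-16*(-6) - 62)/13 = 6*(96 - 62)/13 = (6/13)*34 = 204/13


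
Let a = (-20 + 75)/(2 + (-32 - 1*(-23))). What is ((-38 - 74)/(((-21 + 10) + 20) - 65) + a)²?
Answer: 1681/49 ≈ 34.306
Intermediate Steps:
a = -55/7 (a = 55/(2 + (-32 + 23)) = 55/(2 - 9) = 55/(-7) = 55*(-⅐) = -55/7 ≈ -7.8571)
((-38 - 74)/(((-21 + 10) + 20) - 65) + a)² = ((-38 - 74)/(((-21 + 10) + 20) - 65) - 55/7)² = (-112/((-11 + 20) - 65) - 55/7)² = (-112/(9 - 65) - 55/7)² = (-112/(-56) - 55/7)² = (-112*(-1/56) - 55/7)² = (2 - 55/7)² = (-41/7)² = 1681/49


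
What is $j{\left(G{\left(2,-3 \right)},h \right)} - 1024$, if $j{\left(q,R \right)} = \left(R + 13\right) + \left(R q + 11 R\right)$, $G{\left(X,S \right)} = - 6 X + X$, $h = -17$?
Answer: $-1045$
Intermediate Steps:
$G{\left(X,S \right)} = - 5 X$
$j{\left(q,R \right)} = 13 + 12 R + R q$ ($j{\left(q,R \right)} = \left(13 + R\right) + \left(11 R + R q\right) = 13 + 12 R + R q$)
$j{\left(G{\left(2,-3 \right)},h \right)} - 1024 = \left(13 + 12 \left(-17\right) - 17 \left(\left(-5\right) 2\right)\right) - 1024 = \left(13 - 204 - -170\right) - 1024 = \left(13 - 204 + 170\right) - 1024 = -21 - 1024 = -1045$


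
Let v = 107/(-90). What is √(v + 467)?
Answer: √419230/30 ≈ 21.583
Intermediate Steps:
v = -107/90 (v = 107*(-1/90) = -107/90 ≈ -1.1889)
√(v + 467) = √(-107/90 + 467) = √(41923/90) = √419230/30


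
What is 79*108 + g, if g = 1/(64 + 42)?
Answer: 904393/106 ≈ 8532.0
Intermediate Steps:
g = 1/106 ≈ 0.0094340
79*108 + g = 79*108 + 1/106 = 8532 + 1/106 = 904393/106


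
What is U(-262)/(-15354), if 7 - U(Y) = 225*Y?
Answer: -58957/15354 ≈ -3.8398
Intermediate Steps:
U(Y) = 7 - 225*Y
U(-262)/(-15354) = (7 - 225*(-262))/(-15354) = (7 + 58950)*(-1/15354) = 58957*(-1/15354) = -58957/15354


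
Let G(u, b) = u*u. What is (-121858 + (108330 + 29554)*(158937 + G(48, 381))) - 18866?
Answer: 22232413320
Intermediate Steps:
G(u, b) = u**2
(-121858 + (108330 + 29554)*(158937 + G(48, 381))) - 18866 = (-121858 + (108330 + 29554)*(158937 + 48**2)) - 18866 = (-121858 + 137884*(158937 + 2304)) - 18866 = (-121858 + 137884*161241) - 18866 = (-121858 + 22232554044) - 18866 = 22232432186 - 18866 = 22232413320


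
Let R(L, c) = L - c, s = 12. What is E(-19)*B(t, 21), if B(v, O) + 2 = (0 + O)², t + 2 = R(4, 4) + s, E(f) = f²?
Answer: 158479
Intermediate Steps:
t = 10 (t = -2 + ((4 - 1*4) + 12) = -2 + ((4 - 4) + 12) = -2 + (0 + 12) = -2 + 12 = 10)
B(v, O) = -2 + O² (B(v, O) = -2 + (0 + O)² = -2 + O²)
E(-19)*B(t, 21) = (-19)²*(-2 + 21²) = 361*(-2 + 441) = 361*439 = 158479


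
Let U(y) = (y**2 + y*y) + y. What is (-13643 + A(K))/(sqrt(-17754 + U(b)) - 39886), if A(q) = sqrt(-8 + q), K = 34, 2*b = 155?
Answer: (13643 - sqrt(26))/(39886 - 4*I*sqrt(354)) ≈ 0.34192 + 0.00064516*I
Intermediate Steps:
b = 155/2 (b = (1/2)*155 = 155/2 ≈ 77.500)
U(y) = y + 2*y**2 (U(y) = (y**2 + y**2) + y = 2*y**2 + y = y + 2*y**2)
(-13643 + A(K))/(sqrt(-17754 + U(b)) - 39886) = (-13643 + sqrt(-8 + 34))/(sqrt(-17754 + 155*(1 + 2*(155/2))/2) - 39886) = (-13643 + sqrt(26))/(sqrt(-17754 + 155*(1 + 155)/2) - 39886) = (-13643 + sqrt(26))/(sqrt(-17754 + (155/2)*156) - 39886) = (-13643 + sqrt(26))/(sqrt(-17754 + 12090) - 39886) = (-13643 + sqrt(26))/(sqrt(-5664) - 39886) = (-13643 + sqrt(26))/(4*I*sqrt(354) - 39886) = (-13643 + sqrt(26))/(-39886 + 4*I*sqrt(354))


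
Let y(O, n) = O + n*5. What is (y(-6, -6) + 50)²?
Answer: 196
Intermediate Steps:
y(O, n) = O + 5*n
(y(-6, -6) + 50)² = ((-6 + 5*(-6)) + 50)² = ((-6 - 30) + 50)² = (-36 + 50)² = 14² = 196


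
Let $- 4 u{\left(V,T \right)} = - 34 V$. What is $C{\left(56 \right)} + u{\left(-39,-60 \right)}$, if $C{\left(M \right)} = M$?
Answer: $- \frac{551}{2} \approx -275.5$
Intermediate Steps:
$u{\left(V,T \right)} = \frac{17 V}{2}$ ($u{\left(V,T \right)} = - \frac{\left(-34\right) V}{4} = \frac{17 V}{2}$)
$C{\left(56 \right)} + u{\left(-39,-60 \right)} = 56 + \frac{17}{2} \left(-39\right) = 56 - \frac{663}{2} = - \frac{551}{2}$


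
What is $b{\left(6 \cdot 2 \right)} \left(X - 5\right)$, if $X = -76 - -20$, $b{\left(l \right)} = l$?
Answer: $-732$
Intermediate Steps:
$X = -56$ ($X = -76 + 20 = -56$)
$b{\left(6 \cdot 2 \right)} \left(X - 5\right) = 6 \cdot 2 \left(-56 - 5\right) = 12 \left(-61\right) = -732$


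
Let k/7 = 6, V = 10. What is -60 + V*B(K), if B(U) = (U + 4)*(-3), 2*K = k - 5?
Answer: -735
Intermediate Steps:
k = 42 (k = 7*6 = 42)
K = 37/2 (K = (42 - 5)/2 = (1/2)*37 = 37/2 ≈ 18.500)
B(U) = -12 - 3*U (B(U) = (4 + U)*(-3) = -12 - 3*U)
-60 + V*B(K) = -60 + 10*(-12 - 3*37/2) = -60 + 10*(-12 - 111/2) = -60 + 10*(-135/2) = -60 - 675 = -735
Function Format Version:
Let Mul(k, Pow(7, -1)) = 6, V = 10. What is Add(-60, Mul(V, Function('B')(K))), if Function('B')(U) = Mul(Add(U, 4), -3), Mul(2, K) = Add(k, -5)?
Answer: -735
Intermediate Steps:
k = 42 (k = Mul(7, 6) = 42)
K = Rational(37, 2) (K = Mul(Rational(1, 2), Add(42, -5)) = Mul(Rational(1, 2), 37) = Rational(37, 2) ≈ 18.500)
Function('B')(U) = Add(-12, Mul(-3, U)) (Function('B')(U) = Mul(Add(4, U), -3) = Add(-12, Mul(-3, U)))
Add(-60, Mul(V, Function('B')(K))) = Add(-60, Mul(10, Add(-12, Mul(-3, Rational(37, 2))))) = Add(-60, Mul(10, Add(-12, Rational(-111, 2)))) = Add(-60, Mul(10, Rational(-135, 2))) = Add(-60, -675) = -735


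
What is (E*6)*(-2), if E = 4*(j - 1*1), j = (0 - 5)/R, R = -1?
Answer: -192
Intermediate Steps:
j = 5 (j = (0 - 5)/(-1) = -5*(-1) = 5)
E = 16 (E = 4*(5 - 1*1) = 4*(5 - 1) = 4*4 = 16)
(E*6)*(-2) = (16*6)*(-2) = 96*(-2) = -192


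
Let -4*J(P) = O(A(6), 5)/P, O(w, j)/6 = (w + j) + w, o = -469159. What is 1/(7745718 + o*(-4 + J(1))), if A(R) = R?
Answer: 2/43171817 ≈ 4.6327e-8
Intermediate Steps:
O(w, j) = 6*j + 12*w (O(w, j) = 6*((w + j) + w) = 6*((j + w) + w) = 6*(j + 2*w) = 6*j + 12*w)
J(P) = -51/(2*P) (J(P) = -(6*5 + 12*6)/(4*P) = -(30 + 72)/(4*P) = -51/(2*P))
1/(7745718 + o*(-4 + J(1))) = 1/(7745718 - 469159*(-4 - 51/2/1)) = 1/(7745718 - 469159*(-4 - 51/2*1)) = 1/(7745718 - 469159*(-4 - 51/2)) = 1/(7745718 - 469159*(-59/2)) = 1/(7745718 + 27680381/2) = 1/(43171817/2) = 2/43171817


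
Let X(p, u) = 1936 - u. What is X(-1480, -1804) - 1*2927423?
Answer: -2923683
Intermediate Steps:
X(-1480, -1804) - 1*2927423 = (1936 - 1*(-1804)) - 1*2927423 = (1936 + 1804) - 2927423 = 3740 - 2927423 = -2923683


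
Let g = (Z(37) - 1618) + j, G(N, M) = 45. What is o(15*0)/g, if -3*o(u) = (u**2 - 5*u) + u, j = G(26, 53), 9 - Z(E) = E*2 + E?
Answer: 0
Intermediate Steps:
Z(E) = 9 - 3*E (Z(E) = 9 - (E*2 + E) = 9 - (2*E + E) = 9 - 3*E)
j = 45
o(u) = -u**2/3 + 4*u/3 (o(u) = -((u**2 - 5*u) + u)/3 = -(u**2 - 4*u)/3 = -u**2/3 + 4*u/3)
g = -1675 (g = ((9 - 3*37) - 1618) + 45 = ((9 - 111) - 1618) + 45 = (-102 - 1618) + 45 = -1720 + 45 = -1675)
o(15*0)/g = ((15*0)*(4 - 15*0)/3)/(-1675) = ((1/3)*0*(4 - 1*0))*(-1/1675) = ((1/3)*0*(4 + 0))*(-1/1675) = ((1/3)*0*4)*(-1/1675) = 0*(-1/1675) = 0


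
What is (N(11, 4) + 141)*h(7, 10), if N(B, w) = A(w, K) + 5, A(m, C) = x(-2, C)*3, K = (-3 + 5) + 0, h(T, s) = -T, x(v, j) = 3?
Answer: -1085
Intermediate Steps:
K = 2 (K = 2 + 0 = 2)
A(m, C) = 9 (A(m, C) = 3*3 = 9)
N(B, w) = 14 (N(B, w) = 9 + 5 = 14)
(N(11, 4) + 141)*h(7, 10) = (14 + 141)*(-1*7) = 155*(-7) = -1085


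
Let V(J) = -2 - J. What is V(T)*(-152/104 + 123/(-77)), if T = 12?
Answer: 6124/143 ≈ 42.825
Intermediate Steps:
V(T)*(-152/104 + 123/(-77)) = (-2 - 1*12)*(-152/104 + 123/(-77)) = (-2 - 12)*(-152*1/104 + 123*(-1/77)) = -14*(-19/13 - 123/77) = -14*(-3062/1001) = 6124/143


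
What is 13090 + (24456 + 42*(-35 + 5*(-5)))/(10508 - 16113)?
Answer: 73347514/5605 ≈ 13086.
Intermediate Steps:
13090 + (24456 + 42*(-35 + 5*(-5)))/(10508 - 16113) = 13090 + (24456 + 42*(-35 - 25))/(-5605) = 13090 + (24456 + 42*(-60))*(-1/5605) = 13090 + (24456 - 2520)*(-1/5605) = 13090 + 21936*(-1/5605) = 13090 - 21936/5605 = 73347514/5605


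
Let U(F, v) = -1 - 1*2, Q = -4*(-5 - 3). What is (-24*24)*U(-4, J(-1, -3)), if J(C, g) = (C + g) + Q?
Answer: 1728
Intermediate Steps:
Q = 32 (Q = -4*(-8) = 32)
J(C, g) = 32 + C + g (J(C, g) = (C + g) + 32 = 32 + C + g)
U(F, v) = -3 (U(F, v) = -1 - 2 = -3)
(-24*24)*U(-4, J(-1, -3)) = -24*24*(-3) = -576*(-3) = 1728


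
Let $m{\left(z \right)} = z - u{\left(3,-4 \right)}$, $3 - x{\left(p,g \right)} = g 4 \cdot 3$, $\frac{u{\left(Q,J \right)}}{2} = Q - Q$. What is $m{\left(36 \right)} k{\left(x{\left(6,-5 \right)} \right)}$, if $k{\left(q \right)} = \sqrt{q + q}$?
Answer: $108 \sqrt{14} \approx 404.1$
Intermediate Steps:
$u{\left(Q,J \right)} = 0$ ($u{\left(Q,J \right)} = 2 \left(Q - Q\right) = 2 \cdot 0 = 0$)
$x{\left(p,g \right)} = 3 - 12 g$ ($x{\left(p,g \right)} = 3 - g 4 \cdot 3 = 3 - 4 g 3 = 3 - 12 g$)
$k{\left(q \right)} = \sqrt{2} \sqrt{q}$ ($k{\left(q \right)} = \sqrt{2 q} = \sqrt{2} \sqrt{q}$)
$m{\left(z \right)} = z$ ($m{\left(z \right)} = z - 0 = z + 0 = z$)
$m{\left(36 \right)} k{\left(x{\left(6,-5 \right)} \right)} = 36 \sqrt{2} \sqrt{3 - -60} = 36 \sqrt{2} \sqrt{3 + 60} = 36 \sqrt{2} \sqrt{63} = 36 \sqrt{2} \cdot 3 \sqrt{7} = 36 \cdot 3 \sqrt{14} = 108 \sqrt{14}$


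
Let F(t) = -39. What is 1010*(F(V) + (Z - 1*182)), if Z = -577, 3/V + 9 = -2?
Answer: -805980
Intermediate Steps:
V = -3/11 (V = 3/(-9 - 2) = 3/(-11) = 3*(-1/11) = -3/11 ≈ -0.27273)
1010*(F(V) + (Z - 1*182)) = 1010*(-39 + (-577 - 1*182)) = 1010*(-39 + (-577 - 182)) = 1010*(-39 - 759) = 1010*(-798) = -805980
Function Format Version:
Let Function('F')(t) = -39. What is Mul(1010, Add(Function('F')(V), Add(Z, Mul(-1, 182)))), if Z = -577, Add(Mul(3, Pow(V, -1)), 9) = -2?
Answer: -805980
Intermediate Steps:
V = Rational(-3, 11) (V = Mul(3, Pow(Add(-9, -2), -1)) = Mul(3, Pow(-11, -1)) = Mul(3, Rational(-1, 11)) = Rational(-3, 11) ≈ -0.27273)
Mul(1010, Add(Function('F')(V), Add(Z, Mul(-1, 182)))) = Mul(1010, Add(-39, Add(-577, Mul(-1, 182)))) = Mul(1010, Add(-39, Add(-577, -182))) = Mul(1010, Add(-39, -759)) = Mul(1010, -798) = -805980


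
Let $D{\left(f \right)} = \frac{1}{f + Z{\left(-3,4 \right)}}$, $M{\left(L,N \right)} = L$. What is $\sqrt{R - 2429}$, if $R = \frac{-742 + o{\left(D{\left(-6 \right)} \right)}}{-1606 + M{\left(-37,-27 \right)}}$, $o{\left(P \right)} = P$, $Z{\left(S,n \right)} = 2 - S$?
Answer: $\frac{2 i \sqrt{1638935218}}{1643} \approx 49.28 i$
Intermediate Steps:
$D{\left(f \right)} = \frac{1}{5 + f}$ ($D{\left(f \right)} = \frac{1}{f + \left(2 - -3\right)} = \frac{1}{f + \left(2 + 3\right)} = \frac{1}{f + 5} = \frac{1}{5 + f}$)
$R = \frac{743}{1643}$ ($R = \frac{-742 + \frac{1}{5 - 6}}{-1606 - 37} = \frac{-742 + \frac{1}{-1}}{-1643} = \left(-742 - 1\right) \left(- \frac{1}{1643}\right) = \left(-743\right) \left(- \frac{1}{1643}\right) = \frac{743}{1643} \approx 0.45222$)
$\sqrt{R - 2429} = \sqrt{\frac{743}{1643} - 2429} = \sqrt{- \frac{3990104}{1643}} = \frac{2 i \sqrt{1638935218}}{1643}$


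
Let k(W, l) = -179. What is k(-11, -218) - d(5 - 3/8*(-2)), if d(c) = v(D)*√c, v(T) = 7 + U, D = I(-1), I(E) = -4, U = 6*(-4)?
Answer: -179 + 17*√23/2 ≈ -138.24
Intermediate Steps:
U = -24
D = -4
v(T) = -17 (v(T) = 7 - 24 = -17)
d(c) = -17*√c
k(-11, -218) - d(5 - 3/8*(-2)) = -179 - (-17)*√(5 - 3/8*(-2)) = -179 - (-17)*√(5 + ¾) = -179 - (-17)*√(23/4) = -179 - (-17)*√23/2 = -179 + 17*√23/2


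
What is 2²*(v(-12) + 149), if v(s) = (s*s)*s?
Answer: -6316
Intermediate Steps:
v(s) = s³ (v(s) = s²*s = s³)
2²*(v(-12) + 149) = 2²*((-12)³ + 149) = 4*(-1728 + 149) = 4*(-1579) = -6316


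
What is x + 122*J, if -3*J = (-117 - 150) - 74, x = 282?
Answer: 42448/3 ≈ 14149.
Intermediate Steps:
J = 341/3 (J = -((-117 - 150) - 74)/3 = -(-267 - 74)/3 = -⅓*(-341) = 341/3 ≈ 113.67)
x + 122*J = 282 + 122*(341/3) = 282 + 41602/3 = 42448/3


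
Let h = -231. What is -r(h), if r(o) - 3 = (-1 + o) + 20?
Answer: 209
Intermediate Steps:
r(o) = 22 + o (r(o) = 3 + ((-1 + o) + 20) = 3 + (19 + o) = 22 + o)
-r(h) = -(22 - 231) = -1*(-209) = 209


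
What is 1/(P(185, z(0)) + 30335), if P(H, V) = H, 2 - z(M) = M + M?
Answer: 1/30520 ≈ 3.2765e-5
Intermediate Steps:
z(M) = 2 - 2*M (z(M) = 2 - (M + M) = 2 - 2*M)
1/(P(185, z(0)) + 30335) = 1/(185 + 30335) = 1/30520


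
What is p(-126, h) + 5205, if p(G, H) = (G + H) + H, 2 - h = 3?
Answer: 5077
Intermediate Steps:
h = -1 (h = 2 - 1*3 = 2 - 3 = -1)
p(G, H) = G + 2*H
p(-126, h) + 5205 = (-126 + 2*(-1)) + 5205 = (-126 - 2) + 5205 = -128 + 5205 = 5077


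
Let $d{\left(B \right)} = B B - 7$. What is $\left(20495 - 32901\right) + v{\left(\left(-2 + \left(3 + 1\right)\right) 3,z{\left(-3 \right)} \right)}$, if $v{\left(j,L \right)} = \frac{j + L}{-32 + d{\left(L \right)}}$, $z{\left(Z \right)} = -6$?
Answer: $-12406$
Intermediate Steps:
$d{\left(B \right)} = -7 + B^{2}$ ($d{\left(B \right)} = B^{2} - 7 = -7 + B^{2}$)
$v{\left(j,L \right)} = \frac{L + j}{-39 + L^{2}}$ ($v{\left(j,L \right)} = \frac{j + L}{-32 + \left(-7 + L^{2}\right)} = \frac{L + j}{-39 + L^{2}}$)
$\left(20495 - 32901\right) + v{\left(\left(-2 + \left(3 + 1\right)\right) 3,z{\left(-3 \right)} \right)} = \left(20495 - 32901\right) + \frac{-6 + \left(-2 + \left(3 + 1\right)\right) 3}{-39 + \left(-6\right)^{2}} = -12406 + \frac{-6 + \left(-2 + 4\right) 3}{-39 + 36} = -12406 + \frac{-6 + 2 \cdot 3}{-3} = -12406 - \frac{-6 + 6}{3} = -12406 - 0 = -12406 + 0 = -12406$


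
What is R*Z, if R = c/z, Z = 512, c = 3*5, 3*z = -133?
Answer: -23040/133 ≈ -173.23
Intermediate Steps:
z = -133/3 (z = (⅓)*(-133) = -133/3 ≈ -44.333)
c = 15
R = -45/133 (R = 15/(-133/3) = 15*(-3/133) = -45/133 ≈ -0.33835)
R*Z = -45/133*512 = -23040/133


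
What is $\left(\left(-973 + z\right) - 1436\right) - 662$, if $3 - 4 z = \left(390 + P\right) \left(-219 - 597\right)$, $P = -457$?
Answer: $- \frac{66953}{4} \approx -16738.0$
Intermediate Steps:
$z = - \frac{54669}{4}$ ($z = \frac{3}{4} - \frac{\left(390 - 457\right) \left(-219 - 597\right)}{4} = \frac{3}{4} - \frac{\left(-67\right) \left(-816\right)}{4} = \frac{3}{4} - 13668 = - \frac{54669}{4} \approx -13667.0$)
$\left(\left(-973 + z\right) - 1436\right) - 662 = \left(\left(-973 - \frac{54669}{4}\right) - 1436\right) - 662 = \left(- \frac{58561}{4} - 1436\right) - 662 = - \frac{64305}{4} - 662 = - \frac{66953}{4}$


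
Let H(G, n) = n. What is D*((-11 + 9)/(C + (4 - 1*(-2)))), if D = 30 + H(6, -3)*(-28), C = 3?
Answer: -76/3 ≈ -25.333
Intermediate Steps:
D = 114 (D = 30 - 3*(-28) = 30 + 84 = 114)
D*((-11 + 9)/(C + (4 - 1*(-2)))) = 114*((-11 + 9)/(3 + (4 - 1*(-2)))) = 114*(-2/(3 + (4 + 2))) = 114*(-2/(3 + 6)) = 114*(-2/9) = -76/3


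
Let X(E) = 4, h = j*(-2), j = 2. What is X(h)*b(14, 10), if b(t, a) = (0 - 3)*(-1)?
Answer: 12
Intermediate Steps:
b(t, a) = 3 (b(t, a) = -3*(-1) = 3)
h = -4 (h = 2*(-2) = -4)
X(h)*b(14, 10) = 4*3 = 12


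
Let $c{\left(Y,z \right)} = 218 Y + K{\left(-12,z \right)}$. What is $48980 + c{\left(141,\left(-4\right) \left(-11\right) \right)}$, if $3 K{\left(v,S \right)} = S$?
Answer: $\frac{239198}{3} \approx 79733.0$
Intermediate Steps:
$K{\left(v,S \right)} = \frac{S}{3}$
$c{\left(Y,z \right)} = 218 Y + \frac{z}{3}$
$48980 + c{\left(141,\left(-4\right) \left(-11\right) \right)} = 48980 + \left(218 \cdot 141 + \frac{\left(-4\right) \left(-11\right)}{3}\right) = 48980 + \left(30738 + \frac{1}{3} \cdot 44\right) = 48980 + \left(30738 + \frac{44}{3}\right) = 48980 + \frac{92258}{3} = \frac{239198}{3}$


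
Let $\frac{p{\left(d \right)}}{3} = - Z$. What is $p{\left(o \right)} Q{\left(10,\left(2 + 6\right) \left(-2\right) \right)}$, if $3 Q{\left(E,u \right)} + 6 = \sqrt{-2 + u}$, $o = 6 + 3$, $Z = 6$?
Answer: $36 - 18 i \sqrt{2} \approx 36.0 - 25.456 i$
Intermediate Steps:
$o = 9$
$p{\left(d \right)} = -18$ ($p{\left(d \right)} = 3 \left(\left(-1\right) 6\right) = 3 \left(-6\right) = -18$)
$Q{\left(E,u \right)} = -2 + \frac{\sqrt{-2 + u}}{3}$
$p{\left(o \right)} Q{\left(10,\left(2 + 6\right) \left(-2\right) \right)} = - 18 \left(-2 + \frac{\sqrt{-2 + \left(2 + 6\right) \left(-2\right)}}{3}\right) = - 18 \left(-2 + \frac{\sqrt{-2 + 8 \left(-2\right)}}{3}\right) = - 18 \left(-2 + \frac{\sqrt{-2 - 16}}{3}\right) = - 18 \left(-2 + \frac{\sqrt{-18}}{3}\right) = - 18 \left(-2 + \frac{3 i \sqrt{2}}{3}\right) = - 18 \left(-2 + i \sqrt{2}\right) = 36 - 18 i \sqrt{2}$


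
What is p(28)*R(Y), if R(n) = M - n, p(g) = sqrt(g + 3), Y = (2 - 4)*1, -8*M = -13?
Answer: 29*sqrt(31)/8 ≈ 20.183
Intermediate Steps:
M = 13/8 (M = -1/8*(-13) = 13/8 ≈ 1.6250)
Y = -2 (Y = -2*1 = -2)
p(g) = sqrt(3 + g)
R(n) = 13/8 - n
p(28)*R(Y) = sqrt(3 + 28)*(13/8 - 1*(-2)) = sqrt(31)*(13/8 + 2) = sqrt(31)*(29/8) = 29*sqrt(31)/8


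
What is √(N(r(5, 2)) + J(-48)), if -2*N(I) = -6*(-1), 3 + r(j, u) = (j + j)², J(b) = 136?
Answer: √133 ≈ 11.533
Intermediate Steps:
r(j, u) = -3 + 4*j² (r(j, u) = -3 + (j + j)² = -3 + (2*j)² = -3 + 4*j²)
N(I) = -3 (N(I) = -(-3)*(-1) = -½*6 = -3)
√(N(r(5, 2)) + J(-48)) = √(-3 + 136) = √133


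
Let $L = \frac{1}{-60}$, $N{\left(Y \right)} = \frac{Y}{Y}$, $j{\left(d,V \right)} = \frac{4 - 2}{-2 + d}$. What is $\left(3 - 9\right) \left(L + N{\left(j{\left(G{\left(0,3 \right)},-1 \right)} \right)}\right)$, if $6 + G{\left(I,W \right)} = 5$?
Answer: $- \frac{59}{10} \approx -5.9$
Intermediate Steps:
$G{\left(I,W \right)} = -1$ ($G{\left(I,W \right)} = -6 + 5 = -1$)
$j{\left(d,V \right)} = \frac{2}{-2 + d}$
$N{\left(Y \right)} = 1$
$L = - \frac{1}{60} \approx -0.016667$
$\left(3 - 9\right) \left(L + N{\left(j{\left(G{\left(0,3 \right)},-1 \right)} \right)}\right) = \left(3 - 9\right) \left(- \frac{1}{60} + 1\right) = \left(-6\right) \frac{59}{60} = - \frac{59}{10}$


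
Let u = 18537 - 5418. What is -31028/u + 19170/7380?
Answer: 250051/1075758 ≈ 0.23244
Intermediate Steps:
u = 13119
-31028/u + 19170/7380 = -31028/13119 + 19170/7380 = -31028*1/13119 + 19170*(1/7380) = -31028/13119 + 213/82 = 250051/1075758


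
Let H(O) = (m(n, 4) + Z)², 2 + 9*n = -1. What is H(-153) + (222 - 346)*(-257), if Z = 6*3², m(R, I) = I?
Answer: 35232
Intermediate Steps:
n = -⅓ (n = -2/9 + (⅑)*(-1) = -2/9 - ⅑ = -⅓ ≈ -0.33333)
Z = 54 (Z = 6*9 = 54)
H(O) = 3364 (H(O) = (4 + 54)² = 58² = 3364)
H(-153) + (222 - 346)*(-257) = 3364 + (222 - 346)*(-257) = 3364 - 124*(-257) = 3364 + 31868 = 35232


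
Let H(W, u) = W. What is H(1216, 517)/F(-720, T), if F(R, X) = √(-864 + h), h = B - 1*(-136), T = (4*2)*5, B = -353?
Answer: -1216*I*√1081/1081 ≈ -36.985*I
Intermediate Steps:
T = 40 (T = 8*5 = 40)
h = -217 (h = -353 - 1*(-136) = -353 + 136 = -217)
F(R, X) = I*√1081 (F(R, X) = √(-864 - 217) = √(-1081) = I*√1081)
H(1216, 517)/F(-720, T) = 1216/((I*√1081)) = 1216*(-I*√1081/1081) = -1216*I*√1081/1081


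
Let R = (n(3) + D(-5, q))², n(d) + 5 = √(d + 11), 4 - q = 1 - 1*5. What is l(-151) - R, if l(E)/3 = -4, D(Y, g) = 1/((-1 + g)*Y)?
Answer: -62826/1225 + 352*√14/35 ≈ -13.656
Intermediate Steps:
q = 8 (q = 4 - (1 - 1*5) = 4 - (1 - 5) = 4 - 1*(-4) = 4 + 4 = 8)
D(Y, g) = 1/(Y*(-1 + g))
l(E) = -12 (l(E) = 3*(-4) = -12)
n(d) = -5 + √(11 + d) (n(d) = -5 + √(d + 11) = -5 + √(11 + d))
R = (-176/35 + √14)² (R = ((-5 + √(11 + 3)) + 1/((-5)*(-1 + 8)))² = ((-5 + √14) - ⅕/7)² = ((-5 + √14) - ⅕*⅐)² = ((-5 + √14) - 1/35)² = (-176/35 + √14)² ≈ 1.6561)
l(-151) - R = -12 - (48126/1225 - 352*√14/35) = -12 + (-48126/1225 + 352*√14/35) = -62826/1225 + 352*√14/35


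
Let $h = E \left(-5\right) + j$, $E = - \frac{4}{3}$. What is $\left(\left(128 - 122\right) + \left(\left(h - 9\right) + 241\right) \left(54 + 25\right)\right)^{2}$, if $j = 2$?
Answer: $\frac{3255387136}{9} \approx 3.6171 \cdot 10^{8}$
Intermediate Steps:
$E = - \frac{4}{3}$ ($E = \left(-4\right) \frac{1}{3} = - \frac{4}{3} \approx -1.3333$)
$h = \frac{26}{3}$ ($h = \left(- \frac{4}{3}\right) \left(-5\right) + 2 = \frac{20}{3} + 2 = \frac{26}{3} \approx 8.6667$)
$\left(\left(128 - 122\right) + \left(\left(h - 9\right) + 241\right) \left(54 + 25\right)\right)^{2} = \left(\left(128 - 122\right) + \left(\left(\frac{26}{3} - 9\right) + 241\right) \left(54 + 25\right)\right)^{2} = \left(6 + \left(\left(\frac{26}{3} - 9\right) + 241\right) 79\right)^{2} = \left(6 + \left(- \frac{1}{3} + 241\right) 79\right)^{2} = \left(6 + \frac{722}{3} \cdot 79\right)^{2} = \left(6 + \frac{57038}{3}\right)^{2} = \left(\frac{57056}{3}\right)^{2} = \frac{3255387136}{9}$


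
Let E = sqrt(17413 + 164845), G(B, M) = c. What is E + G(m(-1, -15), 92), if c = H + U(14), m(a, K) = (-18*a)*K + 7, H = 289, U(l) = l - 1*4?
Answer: 299 + sqrt(182258) ≈ 725.92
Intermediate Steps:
U(l) = -4 + l (U(l) = l - 4 = -4 + l)
m(a, K) = 7 - 18*K*a (m(a, K) = -18*K*a + 7 = 7 - 18*K*a)
c = 299 (c = 289 + (-4 + 14) = 289 + 10 = 299)
G(B, M) = 299
E = sqrt(182258) ≈ 426.92
E + G(m(-1, -15), 92) = sqrt(182258) + 299 = 299 + sqrt(182258)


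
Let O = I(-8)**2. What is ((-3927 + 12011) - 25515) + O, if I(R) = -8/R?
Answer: -17430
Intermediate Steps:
O = 1 (O = (-8/(-8))**2 = (-8*(-1/8))**2 = 1**2 = 1)
((-3927 + 12011) - 25515) + O = ((-3927 + 12011) - 25515) + 1 = (8084 - 25515) + 1 = -17431 + 1 = -17430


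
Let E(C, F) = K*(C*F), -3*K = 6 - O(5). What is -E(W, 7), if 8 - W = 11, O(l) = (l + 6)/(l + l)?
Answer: -343/10 ≈ -34.300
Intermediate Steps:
O(l) = (6 + l)/(2*l) (O(l) = (6 + l)/((2*l)) = (6 + l)*(1/(2*l)) = (6 + l)/(2*l))
W = -3 (W = 8 - 1*11 = 8 - 11 = -3)
K = -49/30 (K = -(6 - (6 + 5)/(2*5))/3 = -(6 - 11/(2*5))/3 = -(6 - 1*11/10)/3 = -(6 - 11/10)/3 = -1/3*49/10 = -49/30 ≈ -1.6333)
E(C, F) = -49*C*F/30
-E(W, 7) = -(-49)*(-3)*7/30 = -1*343/10 = -343/10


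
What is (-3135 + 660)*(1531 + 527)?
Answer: -5093550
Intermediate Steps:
(-3135 + 660)*(1531 + 527) = -2475*2058 = -5093550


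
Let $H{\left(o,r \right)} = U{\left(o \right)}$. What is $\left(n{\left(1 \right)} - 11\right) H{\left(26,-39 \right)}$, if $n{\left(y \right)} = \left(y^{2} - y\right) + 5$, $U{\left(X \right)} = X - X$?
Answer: $0$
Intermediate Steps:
$U{\left(X \right)} = 0$
$H{\left(o,r \right)} = 0$
$n{\left(y \right)} = 5 + y^{2} - y$
$\left(n{\left(1 \right)} - 11\right) H{\left(26,-39 \right)} = \left(\left(5 + 1^{2} - 1\right) - 11\right) 0 = \left(\left(5 + 1 - 1\right) - 11\right) 0 = \left(5 - 11\right) 0 = \left(-6\right) 0 = 0$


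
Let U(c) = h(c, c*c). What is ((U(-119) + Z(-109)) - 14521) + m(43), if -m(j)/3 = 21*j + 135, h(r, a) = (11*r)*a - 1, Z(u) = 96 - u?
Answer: -18554180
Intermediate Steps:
h(r, a) = -1 + 11*a*r (h(r, a) = 11*a*r - 1 = -1 + 11*a*r)
U(c) = -1 + 11*c³ (U(c) = -1 + 11*(c*c)*c = -1 + 11*c²*c = -1 + 11*c³)
m(j) = -405 - 63*j (m(j) = -3*(21*j + 135) = -3*(135 + 21*j) = -405 - 63*j)
((U(-119) + Z(-109)) - 14521) + m(43) = (((-1 + 11*(-119)³) + (96 - 1*(-109))) - 14521) + (-405 - 63*43) = (((-1 + 11*(-1685159)) + (96 + 109)) - 14521) + (-405 - 2709) = (((-1 - 18536749) + 205) - 14521) - 3114 = ((-18536750 + 205) - 14521) - 3114 = (-18536545 - 14521) - 3114 = -18551066 - 3114 = -18554180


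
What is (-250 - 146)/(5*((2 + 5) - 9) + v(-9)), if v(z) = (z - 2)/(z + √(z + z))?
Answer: 32076/731 + 1188*I*√2/731 ≈ 43.88 + 2.2983*I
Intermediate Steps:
v(z) = (-2 + z)/(z + √2*√z) (v(z) = (-2 + z)/(z + √(2*z)) = (-2 + z)/(z + √2*√z))
(-250 - 146)/(5*((2 + 5) - 9) + v(-9)) = (-250 - 146)/(5*((2 + 5) - 9) + (-2 - 9)/(-9 + √2*√(-9))) = -396/(5*(7 - 9) - 11/(-9 + √2*(3*I))) = -396/(5*(-2) - 11/(-9 + 3*I*√2)) = -396/(-10 - 11/(-9 + 3*I*√2))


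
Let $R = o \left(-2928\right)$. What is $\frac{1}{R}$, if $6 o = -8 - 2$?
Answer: $\frac{1}{4880} \approx 0.00020492$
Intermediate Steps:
$o = - \frac{5}{3}$ ($o = \frac{-8 - 2}{6} = \frac{1}{6} \left(-10\right) = - \frac{5}{3} \approx -1.6667$)
$R = 4880$ ($R = \left(- \frac{5}{3}\right) \left(-2928\right) = 4880$)
$\frac{1}{R} = \frac{1}{4880}$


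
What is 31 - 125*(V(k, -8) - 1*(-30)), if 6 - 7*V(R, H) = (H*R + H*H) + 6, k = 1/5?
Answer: -18233/7 ≈ -2604.7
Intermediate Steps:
k = 1/5 ≈ 0.20000
V(R, H) = -H**2/7 - H*R/7 (V(R, H) = 6/7 - ((H*R + H*H) + 6)/7 = 6/7 - ((H*R + H**2) + 6)/7 = 6/7 - ((H**2 + H*R) + 6)/7 = 6/7 - (6 + H**2 + H*R)/7 = 6/7 + (-6/7 - H**2/7 - H*R/7) = -H**2/7 - H*R/7)
31 - 125*(V(k, -8) - 1*(-30)) = 31 - 125*(-1/7*(-8)*(-8 + 1/5) - 1*(-30)) = 31 - 125*(-1/7*(-8)*(-39/5) + 30) = 31 - 125*(-312/35 + 30) = 31 - 125*738/35 = 31 - 18450/7 = -18233/7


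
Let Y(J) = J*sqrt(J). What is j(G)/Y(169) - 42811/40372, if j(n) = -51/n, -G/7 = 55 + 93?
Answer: -12179964455/11486298278 ≈ -1.0604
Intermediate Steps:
G = -1036 (G = -7*(55 + 93) = -7*148 = -1036)
Y(J) = J**(3/2)
j(G)/Y(169) - 42811/40372 = (-51/(-1036))/(169**(3/2)) - 42811/40372 = -51*(-1/1036)/2197 - 42811*1/40372 = (51/1036)*(1/2197) - 42811/40372 = 51/2276092 - 42811/40372 = -12179964455/11486298278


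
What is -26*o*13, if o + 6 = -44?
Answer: 16900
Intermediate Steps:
o = -50 (o = -6 - 44 = -50)
-26*o*13 = -26*(-50)*13 = 1300*13 = 16900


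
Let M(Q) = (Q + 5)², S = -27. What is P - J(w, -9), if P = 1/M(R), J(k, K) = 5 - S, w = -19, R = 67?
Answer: -165887/5184 ≈ -32.000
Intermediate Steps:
J(k, K) = 32 (J(k, K) = 5 - 1*(-27) = 5 + 27 = 32)
M(Q) = (5 + Q)²
P = 1/5184 (P = 1/((5 + 67)²) = 1/(72²) = 1/5184 ≈ 0.00019290)
P - J(w, -9) = 1/5184 - 1*32 = 1/5184 - 32 = -165887/5184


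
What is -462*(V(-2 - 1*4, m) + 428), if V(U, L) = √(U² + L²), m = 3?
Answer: -197736 - 1386*√5 ≈ -2.0084e+5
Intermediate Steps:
V(U, L) = √(L² + U²)
-462*(V(-2 - 1*4, m) + 428) = -462*(√(3² + (-2 - 1*4)²) + 428) = -462*(√(9 + (-2 - 4)²) + 428) = -462*(√(9 + (-6)²) + 428) = -462*(√(9 + 36) + 428) = -462*(√45 + 428) = -462*(3*√5 + 428) = -462*(428 + 3*√5) = -197736 - 1386*√5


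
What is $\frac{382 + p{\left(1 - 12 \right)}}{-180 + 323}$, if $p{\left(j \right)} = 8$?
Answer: $\frac{30}{11} \approx 2.7273$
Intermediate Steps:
$\frac{382 + p{\left(1 - 12 \right)}}{-180 + 323} = \frac{382 + 8}{-180 + 323} = \frac{390}{143} = 390 \cdot \frac{1}{143} = \frac{30}{11}$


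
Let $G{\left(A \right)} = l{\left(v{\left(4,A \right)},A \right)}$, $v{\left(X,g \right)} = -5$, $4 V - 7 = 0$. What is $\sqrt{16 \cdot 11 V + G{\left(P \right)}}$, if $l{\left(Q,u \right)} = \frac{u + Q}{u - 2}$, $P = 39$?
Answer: $\frac{3 \sqrt{46990}}{37} \approx 17.576$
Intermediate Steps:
$V = \frac{7}{4}$ ($V = \frac{7}{4} + \frac{1}{4} \cdot 0 = \frac{7}{4} + 0 = \frac{7}{4} \approx 1.75$)
$l{\left(Q,u \right)} = \frac{Q + u}{-2 + u}$
$G{\left(A \right)} = \frac{-5 + A}{-2 + A}$
$\sqrt{16 \cdot 11 V + G{\left(P \right)}} = \sqrt{16 \cdot 11 \cdot \frac{7}{4} + \frac{-5 + 39}{-2 + 39}} = \sqrt{176 \cdot \frac{7}{4} + \frac{1}{37} \cdot 34} = \sqrt{308 + \frac{1}{37} \cdot 34} = \sqrt{308 + \frac{34}{37}} = \sqrt{\frac{11430}{37}} = \frac{3 \sqrt{46990}}{37}$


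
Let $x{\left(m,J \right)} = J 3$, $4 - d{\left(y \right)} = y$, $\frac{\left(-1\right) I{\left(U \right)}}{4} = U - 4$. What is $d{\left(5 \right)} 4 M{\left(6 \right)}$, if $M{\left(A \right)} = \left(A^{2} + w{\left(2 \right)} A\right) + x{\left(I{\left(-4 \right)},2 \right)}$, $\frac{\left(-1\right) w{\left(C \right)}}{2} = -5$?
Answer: $-408$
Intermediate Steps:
$I{\left(U \right)} = 16 - 4 U$ ($I{\left(U \right)} = - 4 \left(U - 4\right) = - 4 \left(-4 + U\right) = 16 - 4 U$)
$d{\left(y \right)} = 4 - y$
$w{\left(C \right)} = 10$ ($w{\left(C \right)} = \left(-2\right) \left(-5\right) = 10$)
$x{\left(m,J \right)} = 3 J$
$M{\left(A \right)} = 6 + A^{2} + 10 A$ ($M{\left(A \right)} = \left(A^{2} + 10 A\right) + 3 \cdot 2 = \left(A^{2} + 10 A\right) + 6 = 6 + A^{2} + 10 A$)
$d{\left(5 \right)} 4 M{\left(6 \right)} = \left(4 - 5\right) 4 \left(6 + 6^{2} + 10 \cdot 6\right) = \left(4 - 5\right) 4 \left(6 + 36 + 60\right) = \left(-1\right) 4 \cdot 102 = \left(-4\right) 102 = -408$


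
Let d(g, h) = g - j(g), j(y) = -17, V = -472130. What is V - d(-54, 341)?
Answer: -472093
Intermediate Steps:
d(g, h) = 17 + g (d(g, h) = g - 1*(-17) = g + 17 = 17 + g)
V - d(-54, 341) = -472130 - (17 - 54) = -472130 - 1*(-37) = -472130 + 37 = -472093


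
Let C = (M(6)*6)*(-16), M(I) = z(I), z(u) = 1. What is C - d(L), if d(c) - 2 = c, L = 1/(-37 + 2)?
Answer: -3429/35 ≈ -97.971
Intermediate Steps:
L = -1/35 (L = 1/(-35) = -1/35 ≈ -0.028571)
M(I) = 1
C = -96 (C = (1*6)*(-16) = 6*(-16) = -96)
d(c) = 2 + c
C - d(L) = -96 - (2 - 1/35) = -96 - 1*69/35 = -96 - 69/35 = -3429/35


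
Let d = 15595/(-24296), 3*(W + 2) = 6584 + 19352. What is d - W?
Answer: -630042065/72888 ≈ -8644.0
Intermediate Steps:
W = 25930/3 (W = -2 + (6584 + 19352)/3 = -2 + (⅓)*25936 = -2 + 25936/3 = 25930/3 ≈ 8643.3)
d = -15595/24296 (d = 15595*(-1/24296) = -15595/24296 ≈ -0.64188)
d - W = -15595/24296 - 1*25930/3 = -15595/24296 - 25930/3 = -630042065/72888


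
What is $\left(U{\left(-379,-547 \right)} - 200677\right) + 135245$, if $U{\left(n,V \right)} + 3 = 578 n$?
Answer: $-284497$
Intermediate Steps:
$U{\left(n,V \right)} = -3 + 578 n$
$\left(U{\left(-379,-547 \right)} - 200677\right) + 135245 = \left(\left(-3 + 578 \left(-379\right)\right) - 200677\right) + 135245 = \left(\left(-3 - 219062\right) - 200677\right) + 135245 = \left(-219065 - 200677\right) + 135245 = -419742 + 135245 = -284497$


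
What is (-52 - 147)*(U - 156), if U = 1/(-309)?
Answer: 9592795/309 ≈ 31045.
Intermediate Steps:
U = -1/309 ≈ -0.0032362
(-52 - 147)*(U - 156) = (-52 - 147)*(-1/309 - 156) = -199*(-48205/309) = 9592795/309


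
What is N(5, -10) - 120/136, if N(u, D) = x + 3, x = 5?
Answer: 121/17 ≈ 7.1176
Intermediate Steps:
N(u, D) = 8 (N(u, D) = 5 + 3 = 8)
N(5, -10) - 120/136 = 8 - 120/136 = 8 + (1/136)*(-120) = 8 - 15/17 = 121/17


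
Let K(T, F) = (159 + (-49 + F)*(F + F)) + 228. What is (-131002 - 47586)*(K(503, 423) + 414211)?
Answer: -130548185176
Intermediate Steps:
K(T, F) = 387 + 2*F*(-49 + F) (K(T, F) = (159 + (-49 + F)*(2*F)) + 228 = (159 + 2*F*(-49 + F)) + 228 = 387 + 2*F*(-49 + F))
(-131002 - 47586)*(K(503, 423) + 414211) = (-131002 - 47586)*((387 - 98*423 + 2*423**2) + 414211) = -178588*((387 - 41454 + 2*178929) + 414211) = -178588*((387 - 41454 + 357858) + 414211) = -178588*(316791 + 414211) = -178588*731002 = -130548185176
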